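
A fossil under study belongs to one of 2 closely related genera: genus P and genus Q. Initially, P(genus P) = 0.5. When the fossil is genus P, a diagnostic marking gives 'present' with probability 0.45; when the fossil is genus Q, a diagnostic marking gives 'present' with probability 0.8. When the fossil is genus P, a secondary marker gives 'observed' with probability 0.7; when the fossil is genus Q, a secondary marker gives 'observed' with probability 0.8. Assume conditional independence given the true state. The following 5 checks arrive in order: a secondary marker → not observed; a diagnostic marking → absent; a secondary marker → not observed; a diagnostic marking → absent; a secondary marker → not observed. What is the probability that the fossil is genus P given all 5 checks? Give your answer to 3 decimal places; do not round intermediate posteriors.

0.962

Each posterior becomes the prior for the next update.
After a secondary marker='not observed': P(genus P) = 0.3·0.5000 / (0.3·0.5000 + 0.2·0.5000) ≈ 0.6000
After a diagnostic marking='absent': P(genus P) = 0.55·0.6000 / (0.55·0.6000 + 0.2·0.4000) ≈ 0.8049
After a secondary marker='not observed': P(genus P) = 0.3·0.8049 / (0.3·0.8049 + 0.2·0.1951) ≈ 0.8609
After a diagnostic marking='absent': P(genus P) = 0.55·0.8609 / (0.55·0.8609 + 0.2·0.1391) ≈ 0.9445
After a secondary marker='not observed': P(genus P) = 0.3·0.9445 / (0.3·0.9445 + 0.2·0.0555) ≈ 0.9623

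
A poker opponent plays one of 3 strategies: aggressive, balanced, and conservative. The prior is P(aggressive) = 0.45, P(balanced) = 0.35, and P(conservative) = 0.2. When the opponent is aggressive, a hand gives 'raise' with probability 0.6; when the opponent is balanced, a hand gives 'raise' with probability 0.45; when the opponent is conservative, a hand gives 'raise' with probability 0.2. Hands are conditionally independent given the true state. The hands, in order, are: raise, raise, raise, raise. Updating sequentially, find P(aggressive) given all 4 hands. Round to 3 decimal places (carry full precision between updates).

0.799

Each posterior becomes the prior for the next update.
After 'raise': normaliser = 0.6·0.4500 + 0.45·0.3500 + 0.2·0.2000; P(aggressive) ≈ 0.5775, P(balanced) ≈ 0.3369, P(conservative) ≈ 0.0856
After 'raise': normaliser = 0.6·0.5775 + 0.45·0.3369 + 0.2·0.0856; P(aggressive) ≈ 0.6725, P(balanced) ≈ 0.2942, P(conservative) ≈ 0.0332
After 'raise': normaliser = 0.6·0.6725 + 0.45·0.2942 + 0.2·0.0332; P(aggressive) ≈ 0.7437, P(balanced) ≈ 0.2440, P(conservative) ≈ 0.0122
After 'raise': normaliser = 0.6·0.7437 + 0.45·0.2440 + 0.2·0.0122; P(aggressive) ≈ 0.7990, P(balanced) ≈ 0.1966, P(conservative) ≈ 0.0044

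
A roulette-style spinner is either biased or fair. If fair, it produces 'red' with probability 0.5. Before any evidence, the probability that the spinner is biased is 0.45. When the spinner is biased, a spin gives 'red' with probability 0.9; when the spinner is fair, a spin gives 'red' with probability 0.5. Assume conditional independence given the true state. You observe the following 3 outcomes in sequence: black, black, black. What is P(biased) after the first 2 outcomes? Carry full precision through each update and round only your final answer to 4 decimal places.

After 'black': P(biased) = 0.1·0.4500 / (0.1·0.4500 + 0.5·0.5500) ≈ 0.1406
After 'black': P(biased) = 0.1·0.1406 / (0.1·0.1406 + 0.5·0.8594) ≈ 0.0317

0.0317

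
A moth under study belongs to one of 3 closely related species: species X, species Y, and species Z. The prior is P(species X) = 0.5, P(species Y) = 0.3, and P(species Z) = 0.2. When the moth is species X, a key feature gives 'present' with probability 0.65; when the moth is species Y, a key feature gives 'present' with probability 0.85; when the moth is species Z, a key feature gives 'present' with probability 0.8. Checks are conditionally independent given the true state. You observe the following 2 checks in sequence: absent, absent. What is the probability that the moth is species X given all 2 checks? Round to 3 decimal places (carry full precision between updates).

Each posterior becomes the prior for the next update.
After 'absent': normaliser = 0.35·0.5000 + 0.15·0.3000 + 0.2·0.2000; P(species X) ≈ 0.6731, P(species Y) ≈ 0.1731, P(species Z) ≈ 0.1538
After 'absent': normaliser = 0.35·0.6731 + 0.15·0.1731 + 0.2·0.1538; P(species X) ≈ 0.8059, P(species Y) ≈ 0.0888, P(species Z) ≈ 0.1053

0.806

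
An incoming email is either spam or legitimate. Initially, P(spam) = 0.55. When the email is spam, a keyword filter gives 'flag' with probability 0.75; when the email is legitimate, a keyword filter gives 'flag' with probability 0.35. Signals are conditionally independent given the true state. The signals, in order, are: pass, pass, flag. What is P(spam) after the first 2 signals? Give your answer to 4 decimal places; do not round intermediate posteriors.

Apply Bayes' rule sequentially, carrying P(spam) forward.
After 'pass': P(spam) = 0.25·0.5500 / (0.25·0.5500 + 0.65·0.4500) ≈ 0.3198
After 'pass': P(spam) = 0.25·0.3198 / (0.25·0.3198 + 0.65·0.6802) ≈ 0.1531

0.1531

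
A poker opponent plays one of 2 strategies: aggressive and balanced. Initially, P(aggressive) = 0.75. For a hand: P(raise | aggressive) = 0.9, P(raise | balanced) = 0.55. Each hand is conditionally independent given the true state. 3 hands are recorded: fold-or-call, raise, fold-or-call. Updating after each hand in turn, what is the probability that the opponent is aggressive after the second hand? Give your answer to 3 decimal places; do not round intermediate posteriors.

Each posterior becomes the prior for the next update.
After 'fold-or-call': P(aggressive) = 0.1·0.7500 / (0.1·0.7500 + 0.45·0.2500) ≈ 0.4000
After 'raise': P(aggressive) = 0.9·0.4000 / (0.9·0.4000 + 0.55·0.6000) ≈ 0.5217

0.522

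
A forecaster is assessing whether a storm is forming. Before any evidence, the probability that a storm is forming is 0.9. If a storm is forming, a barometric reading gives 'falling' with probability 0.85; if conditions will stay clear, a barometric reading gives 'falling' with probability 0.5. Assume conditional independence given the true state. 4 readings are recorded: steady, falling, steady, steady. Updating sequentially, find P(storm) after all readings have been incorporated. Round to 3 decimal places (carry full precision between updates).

After 'steady': P(storm) = 0.15·0.9000 / (0.15·0.9000 + 0.5·0.1000) ≈ 0.7297
After 'falling': P(storm) = 0.85·0.7297 / (0.85·0.7297 + 0.5·0.2703) ≈ 0.8211
After 'steady': P(storm) = 0.15·0.8211 / (0.15·0.8211 + 0.5·0.1789) ≈ 0.5793
After 'steady': P(storm) = 0.15·0.5793 / (0.15·0.5793 + 0.5·0.4207) ≈ 0.2923

0.292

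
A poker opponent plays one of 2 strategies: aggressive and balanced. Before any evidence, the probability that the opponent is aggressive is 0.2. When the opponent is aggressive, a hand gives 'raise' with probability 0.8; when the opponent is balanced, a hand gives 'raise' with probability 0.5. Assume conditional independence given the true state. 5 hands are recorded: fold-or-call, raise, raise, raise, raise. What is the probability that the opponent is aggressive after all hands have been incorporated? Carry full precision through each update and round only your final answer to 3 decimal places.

0.396

After 'fold-or-call': P(aggressive) = 0.2·0.2000 / (0.2·0.2000 + 0.5·0.8000) ≈ 0.0909
After 'raise': P(aggressive) = 0.8·0.0909 / (0.8·0.0909 + 0.5·0.9091) ≈ 0.1379
After 'raise': P(aggressive) = 0.8·0.1379 / (0.8·0.1379 + 0.5·0.8621) ≈ 0.2038
After 'raise': P(aggressive) = 0.8·0.2038 / (0.8·0.2038 + 0.5·0.7962) ≈ 0.2906
After 'raise': P(aggressive) = 0.8·0.2906 / (0.8·0.2906 + 0.5·0.7094) ≈ 0.3959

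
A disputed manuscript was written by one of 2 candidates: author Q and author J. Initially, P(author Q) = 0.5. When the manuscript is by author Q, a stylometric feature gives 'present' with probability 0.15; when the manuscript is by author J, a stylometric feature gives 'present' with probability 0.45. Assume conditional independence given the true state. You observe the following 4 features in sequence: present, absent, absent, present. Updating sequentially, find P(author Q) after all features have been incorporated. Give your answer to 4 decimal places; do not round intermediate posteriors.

0.2097

Apply Bayes' rule sequentially, carrying P(author Q) forward.
After 'present': P(author Q) = 0.15·0.5000 / (0.15·0.5000 + 0.45·0.5000) ≈ 0.2500
After 'absent': P(author Q) = 0.85·0.2500 / (0.85·0.2500 + 0.55·0.7500) ≈ 0.3400
After 'absent': P(author Q) = 0.85·0.3400 / (0.85·0.3400 + 0.55·0.6600) ≈ 0.4433
After 'present': P(author Q) = 0.15·0.4433 / (0.15·0.4433 + 0.45·0.5567) ≈ 0.2097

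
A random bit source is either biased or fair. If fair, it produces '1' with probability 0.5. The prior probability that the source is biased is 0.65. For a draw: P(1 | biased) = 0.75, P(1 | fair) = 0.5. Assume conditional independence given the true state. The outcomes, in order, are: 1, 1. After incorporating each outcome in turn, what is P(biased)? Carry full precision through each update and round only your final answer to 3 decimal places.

0.807

After '1': P(biased) = 0.75·0.6500 / (0.75·0.6500 + 0.5·0.3500) ≈ 0.7358
After '1': P(biased) = 0.75·0.7358 / (0.75·0.7358 + 0.5·0.2642) ≈ 0.8069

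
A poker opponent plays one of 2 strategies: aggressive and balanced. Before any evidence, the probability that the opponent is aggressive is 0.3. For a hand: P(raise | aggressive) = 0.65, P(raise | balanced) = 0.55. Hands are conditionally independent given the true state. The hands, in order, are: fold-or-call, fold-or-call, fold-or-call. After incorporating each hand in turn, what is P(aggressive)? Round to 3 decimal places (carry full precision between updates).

Apply Bayes' rule sequentially, carrying P(aggressive) forward.
After 'fold-or-call': P(aggressive) = 0.35·0.3000 / (0.35·0.3000 + 0.45·0.7000) ≈ 0.2500
After 'fold-or-call': P(aggressive) = 0.35·0.2500 / (0.35·0.2500 + 0.45·0.7500) ≈ 0.2059
After 'fold-or-call': P(aggressive) = 0.35·0.2059 / (0.35·0.2059 + 0.45·0.7941) ≈ 0.1678

0.168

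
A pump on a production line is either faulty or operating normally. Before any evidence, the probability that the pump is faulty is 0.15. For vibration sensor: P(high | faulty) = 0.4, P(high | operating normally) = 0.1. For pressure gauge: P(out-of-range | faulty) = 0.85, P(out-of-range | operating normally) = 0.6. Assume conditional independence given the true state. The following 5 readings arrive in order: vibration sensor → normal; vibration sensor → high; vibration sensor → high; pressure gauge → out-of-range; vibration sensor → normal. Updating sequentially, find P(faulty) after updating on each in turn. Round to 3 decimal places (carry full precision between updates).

After vibration sensor='normal': P(faulty) = 0.6·0.1500 / (0.6·0.1500 + 0.9·0.8500) ≈ 0.1053
After vibration sensor='high': P(faulty) = 0.4·0.1053 / (0.4·0.1053 + 0.1·0.8947) ≈ 0.3200
After vibration sensor='high': P(faulty) = 0.4·0.3200 / (0.4·0.3200 + 0.1·0.6800) ≈ 0.6531
After pressure gauge='out-of-range': P(faulty) = 0.85·0.6531 / (0.85·0.6531 + 0.6·0.3469) ≈ 0.7273
After vibration sensor='normal': P(faulty) = 0.6·0.7273 / (0.6·0.7273 + 0.9·0.2727) ≈ 0.6400

0.640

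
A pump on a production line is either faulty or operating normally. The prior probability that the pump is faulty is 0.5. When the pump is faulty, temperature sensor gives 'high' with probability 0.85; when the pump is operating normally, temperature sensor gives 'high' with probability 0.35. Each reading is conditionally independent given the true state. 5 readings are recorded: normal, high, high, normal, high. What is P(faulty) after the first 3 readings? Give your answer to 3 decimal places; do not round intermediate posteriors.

0.576

After 'normal': P(faulty) = 0.15·0.5000 / (0.15·0.5000 + 0.65·0.5000) ≈ 0.1875
After 'high': P(faulty) = 0.85·0.1875 / (0.85·0.1875 + 0.35·0.8125) ≈ 0.3592
After 'high': P(faulty) = 0.85·0.3592 / (0.85·0.3592 + 0.35·0.6408) ≈ 0.5765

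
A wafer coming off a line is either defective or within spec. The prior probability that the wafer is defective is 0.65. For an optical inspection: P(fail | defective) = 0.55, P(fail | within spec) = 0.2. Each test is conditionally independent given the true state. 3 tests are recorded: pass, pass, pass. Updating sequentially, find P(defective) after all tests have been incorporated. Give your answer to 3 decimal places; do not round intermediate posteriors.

Each posterior becomes the prior for the next update.
After 'pass': P(defective) = 0.45·0.6500 / (0.45·0.6500 + 0.8·0.3500) ≈ 0.5109
After 'pass': P(defective) = 0.45·0.5109 / (0.45·0.5109 + 0.8·0.4891) ≈ 0.3701
After 'pass': P(defective) = 0.45·0.3701 / (0.45·0.3701 + 0.8·0.6299) ≈ 0.2484

0.248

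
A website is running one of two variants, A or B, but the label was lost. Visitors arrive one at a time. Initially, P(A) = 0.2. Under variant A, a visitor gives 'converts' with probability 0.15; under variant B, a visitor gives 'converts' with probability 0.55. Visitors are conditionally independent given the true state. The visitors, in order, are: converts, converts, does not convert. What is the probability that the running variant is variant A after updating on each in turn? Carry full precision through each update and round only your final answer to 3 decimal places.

0.034

Each posterior becomes the prior for the next update.
After 'converts': P(A) = 0.15·0.2000 / (0.15·0.2000 + 0.55·0.8000) ≈ 0.0638
After 'converts': P(A) = 0.15·0.0638 / (0.15·0.0638 + 0.55·0.9362) ≈ 0.0183
After 'does not convert': P(A) = 0.85·0.0183 / (0.85·0.0183 + 0.45·0.9817) ≈ 0.0339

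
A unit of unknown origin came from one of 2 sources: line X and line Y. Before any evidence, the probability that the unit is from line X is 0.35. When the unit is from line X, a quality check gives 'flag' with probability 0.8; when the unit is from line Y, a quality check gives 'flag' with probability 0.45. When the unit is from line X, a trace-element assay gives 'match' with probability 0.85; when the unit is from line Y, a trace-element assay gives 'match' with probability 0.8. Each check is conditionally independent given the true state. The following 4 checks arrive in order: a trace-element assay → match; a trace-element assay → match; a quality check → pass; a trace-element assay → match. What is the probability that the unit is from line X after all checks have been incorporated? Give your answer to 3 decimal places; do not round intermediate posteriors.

0.190

After a trace-element assay='match': P(line X) = 0.85·0.3500 / (0.85·0.3500 + 0.8·0.6500) ≈ 0.3639
After a trace-element assay='match': P(line X) = 0.85·0.3639 / (0.85·0.3639 + 0.8·0.6361) ≈ 0.3781
After a quality check='pass': P(line X) = 0.2·0.3781 / (0.2·0.3781 + 0.55·0.6219) ≈ 0.1810
After a trace-element assay='match': P(line X) = 0.85·0.1810 / (0.85·0.1810 + 0.8·0.8190) ≈ 0.1902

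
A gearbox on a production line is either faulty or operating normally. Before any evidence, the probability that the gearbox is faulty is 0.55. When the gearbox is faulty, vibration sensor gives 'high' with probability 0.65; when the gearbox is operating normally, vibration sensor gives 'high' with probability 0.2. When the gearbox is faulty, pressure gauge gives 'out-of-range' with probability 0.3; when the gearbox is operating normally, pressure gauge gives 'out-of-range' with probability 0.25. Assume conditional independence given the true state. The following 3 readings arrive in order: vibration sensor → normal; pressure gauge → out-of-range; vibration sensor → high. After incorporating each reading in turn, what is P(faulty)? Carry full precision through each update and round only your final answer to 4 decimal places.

Apply Bayes' rule sequentially, carrying P(faulty) forward.
After vibration sensor='normal': P(faulty) = 0.35·0.5500 / (0.35·0.5500 + 0.8·0.4500) ≈ 0.3484
After pressure gauge='out-of-range': P(faulty) = 0.3·0.3484 / (0.3·0.3484 + 0.25·0.6516) ≈ 0.3909
After vibration sensor='high': P(faulty) = 0.65·0.3909 / (0.65·0.3909 + 0.2·0.6091) ≈ 0.6759

0.6759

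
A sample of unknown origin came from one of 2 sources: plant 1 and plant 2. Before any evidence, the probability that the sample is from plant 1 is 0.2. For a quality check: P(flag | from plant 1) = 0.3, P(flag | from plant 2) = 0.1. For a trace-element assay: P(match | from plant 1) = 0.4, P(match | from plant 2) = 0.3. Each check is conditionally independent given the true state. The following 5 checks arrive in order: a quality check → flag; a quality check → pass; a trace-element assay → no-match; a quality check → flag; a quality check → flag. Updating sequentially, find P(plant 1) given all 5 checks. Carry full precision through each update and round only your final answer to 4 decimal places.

0.8182

After a quality check='flag': P(plant 1) = 0.3·0.2000 / (0.3·0.2000 + 0.1·0.8000) ≈ 0.4286
After a quality check='pass': P(plant 1) = 0.7·0.4286 / (0.7·0.4286 + 0.9·0.5714) ≈ 0.3684
After a trace-element assay='no-match': P(plant 1) = 0.6·0.3684 / (0.6·0.3684 + 0.7·0.6316) ≈ 0.3333
After a quality check='flag': P(plant 1) = 0.3·0.3333 / (0.3·0.3333 + 0.1·0.6667) ≈ 0.6000
After a quality check='flag': P(plant 1) = 0.3·0.6000 / (0.3·0.6000 + 0.1·0.4000) ≈ 0.8182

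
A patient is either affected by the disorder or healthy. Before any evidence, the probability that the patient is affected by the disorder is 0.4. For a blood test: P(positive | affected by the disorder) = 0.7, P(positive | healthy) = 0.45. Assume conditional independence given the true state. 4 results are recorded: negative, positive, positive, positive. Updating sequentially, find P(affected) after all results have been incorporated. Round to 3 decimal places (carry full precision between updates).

0.578

Apply Bayes' rule sequentially, carrying P(affected) forward.
After 'negative': P(affected) = 0.3·0.4000 / (0.3·0.4000 + 0.55·0.6000) ≈ 0.2667
After 'positive': P(affected) = 0.7·0.2667 / (0.7·0.2667 + 0.45·0.7333) ≈ 0.3613
After 'positive': P(affected) = 0.7·0.3613 / (0.7·0.3613 + 0.45·0.6387) ≈ 0.4681
After 'positive': P(affected) = 0.7·0.4681 / (0.7·0.4681 + 0.45·0.5319) ≈ 0.5778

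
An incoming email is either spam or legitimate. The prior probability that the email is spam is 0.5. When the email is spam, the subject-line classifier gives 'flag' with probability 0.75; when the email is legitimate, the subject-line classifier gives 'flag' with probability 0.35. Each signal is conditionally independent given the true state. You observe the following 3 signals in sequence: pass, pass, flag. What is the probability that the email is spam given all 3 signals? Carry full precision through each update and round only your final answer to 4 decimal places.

0.2407

After 'pass': P(spam) = 0.25·0.5000 / (0.25·0.5000 + 0.65·0.5000) ≈ 0.2778
After 'pass': P(spam) = 0.25·0.2778 / (0.25·0.2778 + 0.65·0.7222) ≈ 0.1289
After 'flag': P(spam) = 0.75·0.1289 / (0.75·0.1289 + 0.35·0.8711) ≈ 0.2407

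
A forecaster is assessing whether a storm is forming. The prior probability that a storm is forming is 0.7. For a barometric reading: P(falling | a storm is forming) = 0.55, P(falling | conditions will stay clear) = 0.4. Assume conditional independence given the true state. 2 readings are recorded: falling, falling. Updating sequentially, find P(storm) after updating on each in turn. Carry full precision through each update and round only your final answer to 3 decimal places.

0.815

Apply Bayes' rule sequentially, carrying P(storm) forward.
After 'falling': P(storm) = 0.55·0.7000 / (0.55·0.7000 + 0.4·0.3000) ≈ 0.7624
After 'falling': P(storm) = 0.55·0.7624 / (0.55·0.7624 + 0.4·0.2376) ≈ 0.8152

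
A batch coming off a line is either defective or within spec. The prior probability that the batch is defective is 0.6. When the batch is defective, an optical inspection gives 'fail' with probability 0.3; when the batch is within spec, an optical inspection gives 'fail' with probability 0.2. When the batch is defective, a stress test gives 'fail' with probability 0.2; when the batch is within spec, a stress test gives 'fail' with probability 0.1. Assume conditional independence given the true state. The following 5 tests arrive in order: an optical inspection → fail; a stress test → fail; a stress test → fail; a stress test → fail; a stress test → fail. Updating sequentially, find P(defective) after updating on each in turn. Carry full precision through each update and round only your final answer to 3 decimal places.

After an optical inspection='fail': P(defective) = 0.3·0.6000 / (0.3·0.6000 + 0.2·0.4000) ≈ 0.6923
After a stress test='fail': P(defective) = 0.2·0.6923 / (0.2·0.6923 + 0.1·0.3077) ≈ 0.8182
After a stress test='fail': P(defective) = 0.2·0.8182 / (0.2·0.8182 + 0.1·0.1818) ≈ 0.9000
After a stress test='fail': P(defective) = 0.2·0.9000 / (0.2·0.9000 + 0.1·0.1000) ≈ 0.9474
After a stress test='fail': P(defective) = 0.2·0.9474 / (0.2·0.9474 + 0.1·0.0526) ≈ 0.9730

0.973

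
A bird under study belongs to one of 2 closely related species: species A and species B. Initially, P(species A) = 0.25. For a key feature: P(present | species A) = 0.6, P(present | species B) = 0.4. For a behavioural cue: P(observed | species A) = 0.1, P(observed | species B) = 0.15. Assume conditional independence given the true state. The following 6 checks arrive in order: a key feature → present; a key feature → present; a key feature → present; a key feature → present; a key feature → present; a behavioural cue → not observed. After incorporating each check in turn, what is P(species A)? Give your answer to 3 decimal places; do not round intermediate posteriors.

After a key feature='present': P(species A) = 0.6·0.2500 / (0.6·0.2500 + 0.4·0.7500) ≈ 0.3333
After a key feature='present': P(species A) = 0.6·0.3333 / (0.6·0.3333 + 0.4·0.6667) ≈ 0.4286
After a key feature='present': P(species A) = 0.6·0.4286 / (0.6·0.4286 + 0.4·0.5714) ≈ 0.5294
After a key feature='present': P(species A) = 0.6·0.5294 / (0.6·0.5294 + 0.4·0.4706) ≈ 0.6279
After a key feature='present': P(species A) = 0.6·0.6279 / (0.6·0.6279 + 0.4·0.3721) ≈ 0.7168
After a behavioural cue='not observed': P(species A) = 0.9·0.7168 / (0.9·0.7168 + 0.85·0.2832) ≈ 0.7283

0.728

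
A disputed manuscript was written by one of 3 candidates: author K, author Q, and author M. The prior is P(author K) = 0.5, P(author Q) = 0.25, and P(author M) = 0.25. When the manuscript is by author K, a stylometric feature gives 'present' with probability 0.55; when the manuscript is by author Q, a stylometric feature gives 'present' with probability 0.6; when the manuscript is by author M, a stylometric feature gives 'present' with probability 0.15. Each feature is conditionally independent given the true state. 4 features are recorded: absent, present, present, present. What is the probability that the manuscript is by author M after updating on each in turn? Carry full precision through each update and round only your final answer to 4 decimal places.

0.0120

Each posterior becomes the prior for the next update.
After 'absent': normaliser = 0.45·0.5000 + 0.4·0.2500 + 0.85·0.2500; P(author K) ≈ 0.4186, P(author Q) ≈ 0.1860, P(author M) ≈ 0.3953
After 'present': normaliser = 0.55·0.4186 + 0.6·0.1860 + 0.15·0.3953; P(author K) ≈ 0.5739, P(author Q) ≈ 0.2783, P(author M) ≈ 0.1478
After 'present': normaliser = 0.55·0.5739 + 0.6·0.2783 + 0.15·0.1478; P(author K) ≈ 0.6253, P(author Q) ≈ 0.3307, P(author M) ≈ 0.0439
After 'present': normaliser = 0.55·0.6253 + 0.6·0.3307 + 0.15·0.0439; P(author K) ≈ 0.6265, P(author Q) ≈ 0.3615, P(author M) ≈ 0.0120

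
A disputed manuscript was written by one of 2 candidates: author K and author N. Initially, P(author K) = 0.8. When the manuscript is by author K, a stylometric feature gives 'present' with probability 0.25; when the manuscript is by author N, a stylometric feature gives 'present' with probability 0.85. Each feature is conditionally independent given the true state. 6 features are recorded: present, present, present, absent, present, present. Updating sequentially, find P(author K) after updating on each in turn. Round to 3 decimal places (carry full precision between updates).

0.042

After 'present': P(author K) = 0.25·0.8000 / (0.25·0.8000 + 0.85·0.2000) ≈ 0.5405
After 'present': P(author K) = 0.25·0.5405 / (0.25·0.5405 + 0.85·0.4595) ≈ 0.2571
After 'present': P(author K) = 0.25·0.2571 / (0.25·0.2571 + 0.85·0.7429) ≈ 0.0924
After 'absent': P(author K) = 0.75·0.0924 / (0.75·0.0924 + 0.15·0.9076) ≈ 0.3372
After 'present': P(author K) = 0.25·0.3372 / (0.25·0.3372 + 0.85·0.6628) ≈ 0.1302
After 'present': P(author K) = 0.25·0.1302 / (0.25·0.1302 + 0.85·0.8698) ≈ 0.0422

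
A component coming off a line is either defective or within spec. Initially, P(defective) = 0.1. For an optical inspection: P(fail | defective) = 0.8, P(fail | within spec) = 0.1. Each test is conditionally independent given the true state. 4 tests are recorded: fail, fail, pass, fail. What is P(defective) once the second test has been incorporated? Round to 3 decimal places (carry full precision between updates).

0.877

After 'fail': P(defective) = 0.8·0.1000 / (0.8·0.1000 + 0.1·0.9000) ≈ 0.4706
After 'fail': P(defective) = 0.8·0.4706 / (0.8·0.4706 + 0.1·0.5294) ≈ 0.8767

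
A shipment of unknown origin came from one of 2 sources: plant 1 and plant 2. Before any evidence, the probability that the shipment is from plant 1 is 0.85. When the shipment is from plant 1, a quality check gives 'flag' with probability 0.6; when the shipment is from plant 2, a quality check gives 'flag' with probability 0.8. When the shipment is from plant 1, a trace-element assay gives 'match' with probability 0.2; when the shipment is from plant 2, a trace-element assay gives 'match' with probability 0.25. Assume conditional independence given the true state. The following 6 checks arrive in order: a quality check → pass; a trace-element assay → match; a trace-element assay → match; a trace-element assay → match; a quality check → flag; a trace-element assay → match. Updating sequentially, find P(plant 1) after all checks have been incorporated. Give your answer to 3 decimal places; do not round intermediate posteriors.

After a quality check='pass': P(plant 1) = 0.4·0.8500 / (0.4·0.8500 + 0.2·0.1500) ≈ 0.9189
After a trace-element assay='match': P(plant 1) = 0.2·0.9189 / (0.2·0.9189 + 0.25·0.0811) ≈ 0.9007
After a trace-element assay='match': P(plant 1) = 0.2·0.9007 / (0.2·0.9007 + 0.25·0.0993) ≈ 0.8788
After a trace-element assay='match': P(plant 1) = 0.2·0.8788 / (0.2·0.8788 + 0.25·0.1212) ≈ 0.8530
After a quality check='flag': P(plant 1) = 0.6·0.8530 / (0.6·0.8530 + 0.8·0.1470) ≈ 0.8132
After a trace-element assay='match': P(plant 1) = 0.2·0.8132 / (0.2·0.8132 + 0.25·0.1868) ≈ 0.7769

0.777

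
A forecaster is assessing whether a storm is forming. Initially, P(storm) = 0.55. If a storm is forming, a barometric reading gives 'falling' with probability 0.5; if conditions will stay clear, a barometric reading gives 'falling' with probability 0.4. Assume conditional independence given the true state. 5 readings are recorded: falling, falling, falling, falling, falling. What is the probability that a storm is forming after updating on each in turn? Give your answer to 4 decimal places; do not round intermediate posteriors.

After 'falling': P(storm) = 0.5·0.5500 / (0.5·0.5500 + 0.4·0.4500) ≈ 0.6044
After 'falling': P(storm) = 0.5·0.6044 / (0.5·0.6044 + 0.4·0.3956) ≈ 0.6563
After 'falling': P(storm) = 0.5·0.6563 / (0.5·0.6563 + 0.4·0.3437) ≈ 0.7048
After 'falling': P(storm) = 0.5·0.7048 / (0.5·0.7048 + 0.4·0.2952) ≈ 0.7490
After 'falling': P(storm) = 0.5·0.7490 / (0.5·0.7490 + 0.4·0.2510) ≈ 0.7886

0.7886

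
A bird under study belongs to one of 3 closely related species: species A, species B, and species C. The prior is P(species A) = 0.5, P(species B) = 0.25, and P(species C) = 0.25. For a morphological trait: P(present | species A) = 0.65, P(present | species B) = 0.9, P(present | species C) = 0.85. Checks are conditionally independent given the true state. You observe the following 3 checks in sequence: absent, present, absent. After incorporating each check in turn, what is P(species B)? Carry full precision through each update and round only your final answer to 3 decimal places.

After 'absent': normaliser = 0.35·0.5000 + 0.1·0.2500 + 0.15·0.2500; P(species A) ≈ 0.7368, P(species B) ≈ 0.1053, P(species C) ≈ 0.1579
After 'present': normaliser = 0.65·0.7368 + 0.9·0.1053 + 0.85·0.1579; P(species A) ≈ 0.6766, P(species B) ≈ 0.1338, P(species C) ≈ 0.1896
After 'absent': normaliser = 0.35·0.6766 + 0.1·0.1338 + 0.15·0.1896; P(species A) ≈ 0.8499, P(species B) ≈ 0.0480, P(species C) ≈ 0.1021

0.048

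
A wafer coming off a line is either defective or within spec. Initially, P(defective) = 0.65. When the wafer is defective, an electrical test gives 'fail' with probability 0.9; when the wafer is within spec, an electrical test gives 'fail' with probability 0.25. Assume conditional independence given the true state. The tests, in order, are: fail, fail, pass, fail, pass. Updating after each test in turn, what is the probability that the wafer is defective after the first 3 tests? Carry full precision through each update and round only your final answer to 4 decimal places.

After 'fail': P(defective) = 0.9·0.6500 / (0.9·0.6500 + 0.25·0.3500) ≈ 0.8699
After 'fail': P(defective) = 0.9·0.8699 / (0.9·0.8699 + 0.25·0.1301) ≈ 0.9601
After 'pass': P(defective) = 0.1·0.9601 / (0.1·0.9601 + 0.75·0.0399) ≈ 0.7624

0.7624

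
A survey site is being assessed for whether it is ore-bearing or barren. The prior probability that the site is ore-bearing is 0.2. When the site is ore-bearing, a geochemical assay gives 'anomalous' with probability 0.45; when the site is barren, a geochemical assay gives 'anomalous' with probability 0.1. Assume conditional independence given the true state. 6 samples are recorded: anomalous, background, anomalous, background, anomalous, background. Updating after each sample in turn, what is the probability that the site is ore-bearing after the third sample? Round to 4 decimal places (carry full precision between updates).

Apply Bayes' rule sequentially, carrying P(ore) forward.
After 'anomalous': P(ore) = 0.45·0.2000 / (0.45·0.2000 + 0.1·0.8000) ≈ 0.5294
After 'background': P(ore) = 0.55·0.5294 / (0.55·0.5294 + 0.9·0.4706) ≈ 0.4074
After 'anomalous': P(ore) = 0.45·0.4074 / (0.45·0.4074 + 0.1·0.5926) ≈ 0.7557

0.7557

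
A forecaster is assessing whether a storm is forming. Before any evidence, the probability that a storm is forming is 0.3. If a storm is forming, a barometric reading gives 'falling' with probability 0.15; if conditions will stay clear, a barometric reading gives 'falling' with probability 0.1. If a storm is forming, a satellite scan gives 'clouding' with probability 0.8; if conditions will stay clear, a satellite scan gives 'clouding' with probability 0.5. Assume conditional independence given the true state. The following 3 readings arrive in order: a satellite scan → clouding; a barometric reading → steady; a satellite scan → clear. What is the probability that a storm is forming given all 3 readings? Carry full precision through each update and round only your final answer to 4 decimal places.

After a satellite scan='clouding': P(storm) = 0.8·0.3000 / (0.8·0.3000 + 0.5·0.7000) ≈ 0.4068
After a barometric reading='steady': P(storm) = 0.85·0.4068 / (0.85·0.4068 + 0.9·0.5932) ≈ 0.3931
After a satellite scan='clear': P(storm) = 0.2·0.3931 / (0.2·0.3931 + 0.5·0.6069) ≈ 0.2057

0.2057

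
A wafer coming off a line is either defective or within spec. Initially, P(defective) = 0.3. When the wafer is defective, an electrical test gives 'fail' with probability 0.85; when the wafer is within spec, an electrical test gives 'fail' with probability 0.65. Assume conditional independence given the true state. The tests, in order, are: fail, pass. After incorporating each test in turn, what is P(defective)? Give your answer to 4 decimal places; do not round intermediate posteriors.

0.1937

Each posterior becomes the prior for the next update.
After 'fail': P(defective) = 0.85·0.3000 / (0.85·0.3000 + 0.65·0.7000) ≈ 0.3592
After 'pass': P(defective) = 0.15·0.3592 / (0.15·0.3592 + 0.35·0.6408) ≈ 0.1937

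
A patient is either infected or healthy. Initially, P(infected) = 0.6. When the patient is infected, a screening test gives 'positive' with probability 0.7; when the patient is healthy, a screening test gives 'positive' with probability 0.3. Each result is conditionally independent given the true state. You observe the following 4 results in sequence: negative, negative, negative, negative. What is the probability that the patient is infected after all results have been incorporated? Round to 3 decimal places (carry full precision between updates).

Each posterior becomes the prior for the next update.
After 'negative': P(infected) = 0.3·0.6000 / (0.3·0.6000 + 0.7·0.4000) ≈ 0.3913
After 'negative': P(infected) = 0.3·0.3913 / (0.3·0.3913 + 0.7·0.6087) ≈ 0.2160
After 'negative': P(infected) = 0.3·0.2160 / (0.3·0.2160 + 0.7·0.7840) ≈ 0.1056
After 'negative': P(infected) = 0.3·0.1056 / (0.3·0.1056 + 0.7·0.8944) ≈ 0.0482

0.048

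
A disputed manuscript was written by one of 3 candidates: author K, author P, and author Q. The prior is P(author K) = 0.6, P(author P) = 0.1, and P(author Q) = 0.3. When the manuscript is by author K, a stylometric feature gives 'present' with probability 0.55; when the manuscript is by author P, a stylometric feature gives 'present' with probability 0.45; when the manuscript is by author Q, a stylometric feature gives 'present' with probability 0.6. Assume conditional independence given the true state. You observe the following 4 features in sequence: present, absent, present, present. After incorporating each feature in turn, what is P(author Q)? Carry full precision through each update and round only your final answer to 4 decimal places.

After 'present': normaliser = 0.55·0.6000 + 0.45·0.1000 + 0.6·0.3000; P(author K) ≈ 0.5946, P(author P) ≈ 0.0811, P(author Q) ≈ 0.3243
After 'absent': normaliser = 0.45·0.5946 + 0.55·0.0811 + 0.4·0.3243; P(author K) ≈ 0.6055, P(author P) ≈ 0.1009, P(author Q) ≈ 0.2936
After 'present': normaliser = 0.55·0.6055 + 0.45·0.1009 + 0.6·0.2936; P(author K) ≈ 0.6005, P(author P) ≈ 0.0819, P(author Q) ≈ 0.3176
After 'present': normaliser = 0.55·0.6005 + 0.45·0.0819 + 0.6·0.3176; P(author K) ≈ 0.5922, P(author P) ≈ 0.0661, P(author Q) ≈ 0.3417

0.3417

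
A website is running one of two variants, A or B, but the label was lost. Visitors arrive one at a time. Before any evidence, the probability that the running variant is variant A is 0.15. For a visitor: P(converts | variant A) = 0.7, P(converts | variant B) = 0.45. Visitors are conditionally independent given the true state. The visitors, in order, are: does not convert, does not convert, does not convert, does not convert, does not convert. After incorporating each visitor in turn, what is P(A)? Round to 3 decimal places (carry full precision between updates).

0.008

After 'does not convert': P(A) = 0.3·0.1500 / (0.3·0.1500 + 0.55·0.8500) ≈ 0.0878
After 'does not convert': P(A) = 0.3·0.0878 / (0.3·0.0878 + 0.55·0.9122) ≈ 0.0499
After 'does not convert': P(A) = 0.3·0.0499 / (0.3·0.0499 + 0.55·0.9501) ≈ 0.0278
After 'does not convert': P(A) = 0.3·0.0278 / (0.3·0.0278 + 0.55·0.9722) ≈ 0.0154
After 'does not convert': P(A) = 0.3·0.0154 / (0.3·0.0154 + 0.55·0.9846) ≈ 0.0084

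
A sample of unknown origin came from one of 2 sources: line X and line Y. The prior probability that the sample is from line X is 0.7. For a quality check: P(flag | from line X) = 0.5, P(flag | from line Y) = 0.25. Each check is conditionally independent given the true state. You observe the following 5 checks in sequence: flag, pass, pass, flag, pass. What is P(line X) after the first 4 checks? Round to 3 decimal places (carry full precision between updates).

0.806

After 'flag': P(line X) = 0.5·0.7000 / (0.5·0.7000 + 0.25·0.3000) ≈ 0.8235
After 'pass': P(line X) = 0.5·0.8235 / (0.5·0.8235 + 0.75·0.1765) ≈ 0.7568
After 'pass': P(line X) = 0.5·0.7568 / (0.5·0.7568 + 0.75·0.2432) ≈ 0.6747
After 'flag': P(line X) = 0.5·0.6747 / (0.5·0.6747 + 0.25·0.3253) ≈ 0.8058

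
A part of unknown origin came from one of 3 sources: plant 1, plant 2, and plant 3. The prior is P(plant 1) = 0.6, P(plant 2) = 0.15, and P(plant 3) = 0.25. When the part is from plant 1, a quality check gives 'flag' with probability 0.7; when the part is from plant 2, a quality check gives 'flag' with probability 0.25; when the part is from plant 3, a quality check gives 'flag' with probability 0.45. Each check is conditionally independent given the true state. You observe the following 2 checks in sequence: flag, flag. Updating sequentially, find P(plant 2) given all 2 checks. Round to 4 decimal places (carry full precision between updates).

After 'flag': normaliser = 0.7·0.6000 + 0.25·0.1500 + 0.45·0.2500; P(plant 1) ≈ 0.7368, P(plant 2) ≈ 0.0658, P(plant 3) ≈ 0.1974
After 'flag': normaliser = 0.7·0.7368 + 0.25·0.0658 + 0.45·0.1974; P(plant 1) ≈ 0.8305, P(plant 2) ≈ 0.0265, P(plant 3) ≈ 0.1430

0.0265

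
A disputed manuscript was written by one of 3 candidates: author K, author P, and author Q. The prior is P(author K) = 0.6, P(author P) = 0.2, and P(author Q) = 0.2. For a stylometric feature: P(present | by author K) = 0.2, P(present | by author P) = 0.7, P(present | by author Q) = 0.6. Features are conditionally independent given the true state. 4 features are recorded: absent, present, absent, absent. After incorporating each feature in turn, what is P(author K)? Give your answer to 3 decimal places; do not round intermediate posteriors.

0.843

After 'absent': normaliser = 0.8·0.6000 + 0.3·0.2000 + 0.4·0.2000; P(author K) ≈ 0.7742, P(author P) ≈ 0.0968, P(author Q) ≈ 0.1290
After 'present': normaliser = 0.2·0.7742 + 0.7·0.0968 + 0.6·0.1290; P(author K) ≈ 0.5161, P(author P) ≈ 0.2258, P(author Q) ≈ 0.2581
After 'absent': normaliser = 0.8·0.5161 + 0.3·0.2258 + 0.4·0.2581; P(author K) ≈ 0.7072, P(author P) ≈ 0.1160, P(author Q) ≈ 0.1768
After 'absent': normaliser = 0.8·0.7072 + 0.3·0.1160 + 0.4·0.1768; P(author K) ≈ 0.8428, P(author P) ≈ 0.0519, P(author Q) ≈ 0.1053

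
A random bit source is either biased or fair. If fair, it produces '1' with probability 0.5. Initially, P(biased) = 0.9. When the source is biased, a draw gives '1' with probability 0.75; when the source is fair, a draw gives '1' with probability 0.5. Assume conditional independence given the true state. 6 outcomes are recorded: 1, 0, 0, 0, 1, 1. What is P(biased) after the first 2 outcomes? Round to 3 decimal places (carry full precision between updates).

Apply Bayes' rule sequentially, carrying P(biased) forward.
After '1': P(biased) = 0.75·0.9000 / (0.75·0.9000 + 0.5·0.1000) ≈ 0.9310
After '0': P(biased) = 0.25·0.9310 / (0.25·0.9310 + 0.5·0.0690) ≈ 0.8710

0.871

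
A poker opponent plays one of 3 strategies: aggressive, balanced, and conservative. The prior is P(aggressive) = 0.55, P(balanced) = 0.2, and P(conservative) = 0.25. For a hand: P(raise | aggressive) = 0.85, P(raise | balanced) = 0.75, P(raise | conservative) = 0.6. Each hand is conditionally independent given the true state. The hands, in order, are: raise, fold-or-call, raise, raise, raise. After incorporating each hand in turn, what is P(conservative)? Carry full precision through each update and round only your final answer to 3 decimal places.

Each posterior becomes the prior for the next update.
After 'raise': normaliser = 0.85·0.5500 + 0.75·0.2000 + 0.6·0.2500; P(aggressive) ≈ 0.6091, P(balanced) ≈ 0.1954, P(conservative) ≈ 0.1954
After 'fold-or-call': normaliser = 0.15·0.6091 + 0.25·0.1954 + 0.4·0.1954; P(aggressive) ≈ 0.4183, P(balanced) ≈ 0.2237, P(conservative) ≈ 0.3579
After 'raise': normaliser = 0.85·0.4183 + 0.75·0.2237 + 0.6·0.3579; P(aggressive) ≈ 0.4817, P(balanced) ≈ 0.2273, P(conservative) ≈ 0.2910
After 'raise': normaliser = 0.85·0.4817 + 0.75·0.2273 + 0.6·0.2910; P(aggressive) ≈ 0.5427, P(balanced) ≈ 0.2259, P(conservative) ≈ 0.2314
After 'raise': normaliser = 0.85·0.5427 + 0.75·0.2259 + 0.6·0.2314; P(aggressive) ≈ 0.5994, P(balanced) ≈ 0.2202, P(conservative) ≈ 0.1804

0.180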